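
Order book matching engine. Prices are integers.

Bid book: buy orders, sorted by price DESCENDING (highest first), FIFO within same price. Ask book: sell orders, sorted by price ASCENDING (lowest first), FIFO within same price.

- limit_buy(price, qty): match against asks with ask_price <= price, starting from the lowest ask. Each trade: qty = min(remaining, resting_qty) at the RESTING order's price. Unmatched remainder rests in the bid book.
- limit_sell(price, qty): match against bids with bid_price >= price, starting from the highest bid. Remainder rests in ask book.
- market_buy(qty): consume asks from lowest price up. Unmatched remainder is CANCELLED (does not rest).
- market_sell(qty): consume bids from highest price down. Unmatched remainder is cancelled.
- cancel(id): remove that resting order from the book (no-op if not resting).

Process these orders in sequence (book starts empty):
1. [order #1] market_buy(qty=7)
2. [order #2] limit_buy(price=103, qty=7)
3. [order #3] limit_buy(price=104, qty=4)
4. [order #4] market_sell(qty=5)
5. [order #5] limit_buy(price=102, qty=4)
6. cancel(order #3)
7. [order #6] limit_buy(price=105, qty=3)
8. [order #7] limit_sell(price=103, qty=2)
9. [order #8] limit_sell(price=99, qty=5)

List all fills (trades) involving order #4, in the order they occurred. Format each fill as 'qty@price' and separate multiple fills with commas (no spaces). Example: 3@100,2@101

After op 1 [order #1] market_buy(qty=7): fills=none; bids=[-] asks=[-]
After op 2 [order #2] limit_buy(price=103, qty=7): fills=none; bids=[#2:7@103] asks=[-]
After op 3 [order #3] limit_buy(price=104, qty=4): fills=none; bids=[#3:4@104 #2:7@103] asks=[-]
After op 4 [order #4] market_sell(qty=5): fills=#3x#4:4@104 #2x#4:1@103; bids=[#2:6@103] asks=[-]
After op 5 [order #5] limit_buy(price=102, qty=4): fills=none; bids=[#2:6@103 #5:4@102] asks=[-]
After op 6 cancel(order #3): fills=none; bids=[#2:6@103 #5:4@102] asks=[-]
After op 7 [order #6] limit_buy(price=105, qty=3): fills=none; bids=[#6:3@105 #2:6@103 #5:4@102] asks=[-]
After op 8 [order #7] limit_sell(price=103, qty=2): fills=#6x#7:2@105; bids=[#6:1@105 #2:6@103 #5:4@102] asks=[-]
After op 9 [order #8] limit_sell(price=99, qty=5): fills=#6x#8:1@105 #2x#8:4@103; bids=[#2:2@103 #5:4@102] asks=[-]

Answer: 4@104,1@103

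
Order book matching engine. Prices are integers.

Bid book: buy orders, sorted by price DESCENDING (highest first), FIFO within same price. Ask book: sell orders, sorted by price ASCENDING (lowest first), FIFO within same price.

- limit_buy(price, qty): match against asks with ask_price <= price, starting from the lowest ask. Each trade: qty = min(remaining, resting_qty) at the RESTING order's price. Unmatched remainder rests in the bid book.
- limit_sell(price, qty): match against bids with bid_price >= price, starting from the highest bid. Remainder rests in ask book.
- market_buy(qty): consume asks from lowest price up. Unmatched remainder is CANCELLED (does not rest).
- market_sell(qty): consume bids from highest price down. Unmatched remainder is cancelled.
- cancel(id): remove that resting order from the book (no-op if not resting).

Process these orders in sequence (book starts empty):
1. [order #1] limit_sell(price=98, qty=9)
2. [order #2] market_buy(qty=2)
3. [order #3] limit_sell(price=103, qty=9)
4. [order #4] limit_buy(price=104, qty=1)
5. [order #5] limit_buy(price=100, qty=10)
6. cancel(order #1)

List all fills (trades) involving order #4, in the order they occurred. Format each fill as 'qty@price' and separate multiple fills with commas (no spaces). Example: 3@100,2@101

Answer: 1@98

Derivation:
After op 1 [order #1] limit_sell(price=98, qty=9): fills=none; bids=[-] asks=[#1:9@98]
After op 2 [order #2] market_buy(qty=2): fills=#2x#1:2@98; bids=[-] asks=[#1:7@98]
After op 3 [order #3] limit_sell(price=103, qty=9): fills=none; bids=[-] asks=[#1:7@98 #3:9@103]
After op 4 [order #4] limit_buy(price=104, qty=1): fills=#4x#1:1@98; bids=[-] asks=[#1:6@98 #3:9@103]
After op 5 [order #5] limit_buy(price=100, qty=10): fills=#5x#1:6@98; bids=[#5:4@100] asks=[#3:9@103]
After op 6 cancel(order #1): fills=none; bids=[#5:4@100] asks=[#3:9@103]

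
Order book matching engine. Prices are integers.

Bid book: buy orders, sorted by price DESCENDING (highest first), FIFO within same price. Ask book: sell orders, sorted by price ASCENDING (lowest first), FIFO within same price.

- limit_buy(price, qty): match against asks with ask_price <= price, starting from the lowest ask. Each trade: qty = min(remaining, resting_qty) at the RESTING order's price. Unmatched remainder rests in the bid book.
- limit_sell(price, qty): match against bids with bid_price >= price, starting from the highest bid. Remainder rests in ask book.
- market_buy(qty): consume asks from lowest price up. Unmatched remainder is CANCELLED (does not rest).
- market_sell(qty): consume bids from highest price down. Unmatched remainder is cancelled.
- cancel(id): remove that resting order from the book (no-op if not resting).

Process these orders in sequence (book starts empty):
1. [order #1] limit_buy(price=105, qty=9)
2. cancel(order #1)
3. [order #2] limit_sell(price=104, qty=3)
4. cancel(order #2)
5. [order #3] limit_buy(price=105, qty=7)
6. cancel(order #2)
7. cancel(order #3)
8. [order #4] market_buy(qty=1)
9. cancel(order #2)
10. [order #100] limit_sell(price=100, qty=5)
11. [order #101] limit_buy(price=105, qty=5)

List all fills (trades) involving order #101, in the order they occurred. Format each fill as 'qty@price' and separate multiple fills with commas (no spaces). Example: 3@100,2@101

After op 1 [order #1] limit_buy(price=105, qty=9): fills=none; bids=[#1:9@105] asks=[-]
After op 2 cancel(order #1): fills=none; bids=[-] asks=[-]
After op 3 [order #2] limit_sell(price=104, qty=3): fills=none; bids=[-] asks=[#2:3@104]
After op 4 cancel(order #2): fills=none; bids=[-] asks=[-]
After op 5 [order #3] limit_buy(price=105, qty=7): fills=none; bids=[#3:7@105] asks=[-]
After op 6 cancel(order #2): fills=none; bids=[#3:7@105] asks=[-]
After op 7 cancel(order #3): fills=none; bids=[-] asks=[-]
After op 8 [order #4] market_buy(qty=1): fills=none; bids=[-] asks=[-]
After op 9 cancel(order #2): fills=none; bids=[-] asks=[-]
After op 10 [order #100] limit_sell(price=100, qty=5): fills=none; bids=[-] asks=[#100:5@100]
After op 11 [order #101] limit_buy(price=105, qty=5): fills=#101x#100:5@100; bids=[-] asks=[-]

Answer: 5@100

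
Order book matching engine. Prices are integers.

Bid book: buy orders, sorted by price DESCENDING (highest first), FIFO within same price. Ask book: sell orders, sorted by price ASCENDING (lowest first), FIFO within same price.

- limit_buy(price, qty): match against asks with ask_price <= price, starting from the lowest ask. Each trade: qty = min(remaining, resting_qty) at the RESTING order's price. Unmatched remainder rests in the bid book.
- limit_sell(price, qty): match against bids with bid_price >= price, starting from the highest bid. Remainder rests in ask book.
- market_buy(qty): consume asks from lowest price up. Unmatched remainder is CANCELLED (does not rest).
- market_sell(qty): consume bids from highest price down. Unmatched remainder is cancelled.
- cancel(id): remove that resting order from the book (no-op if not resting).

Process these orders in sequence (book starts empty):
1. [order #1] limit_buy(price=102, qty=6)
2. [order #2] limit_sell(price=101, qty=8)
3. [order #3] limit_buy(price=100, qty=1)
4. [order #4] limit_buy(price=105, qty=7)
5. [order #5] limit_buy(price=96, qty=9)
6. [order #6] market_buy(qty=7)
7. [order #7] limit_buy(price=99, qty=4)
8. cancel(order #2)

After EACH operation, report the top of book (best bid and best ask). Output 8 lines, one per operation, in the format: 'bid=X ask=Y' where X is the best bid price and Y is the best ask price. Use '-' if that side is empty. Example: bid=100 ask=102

After op 1 [order #1] limit_buy(price=102, qty=6): fills=none; bids=[#1:6@102] asks=[-]
After op 2 [order #2] limit_sell(price=101, qty=8): fills=#1x#2:6@102; bids=[-] asks=[#2:2@101]
After op 3 [order #3] limit_buy(price=100, qty=1): fills=none; bids=[#3:1@100] asks=[#2:2@101]
After op 4 [order #4] limit_buy(price=105, qty=7): fills=#4x#2:2@101; bids=[#4:5@105 #3:1@100] asks=[-]
After op 5 [order #5] limit_buy(price=96, qty=9): fills=none; bids=[#4:5@105 #3:1@100 #5:9@96] asks=[-]
After op 6 [order #6] market_buy(qty=7): fills=none; bids=[#4:5@105 #3:1@100 #5:9@96] asks=[-]
After op 7 [order #7] limit_buy(price=99, qty=4): fills=none; bids=[#4:5@105 #3:1@100 #7:4@99 #5:9@96] asks=[-]
After op 8 cancel(order #2): fills=none; bids=[#4:5@105 #3:1@100 #7:4@99 #5:9@96] asks=[-]

Answer: bid=102 ask=-
bid=- ask=101
bid=100 ask=101
bid=105 ask=-
bid=105 ask=-
bid=105 ask=-
bid=105 ask=-
bid=105 ask=-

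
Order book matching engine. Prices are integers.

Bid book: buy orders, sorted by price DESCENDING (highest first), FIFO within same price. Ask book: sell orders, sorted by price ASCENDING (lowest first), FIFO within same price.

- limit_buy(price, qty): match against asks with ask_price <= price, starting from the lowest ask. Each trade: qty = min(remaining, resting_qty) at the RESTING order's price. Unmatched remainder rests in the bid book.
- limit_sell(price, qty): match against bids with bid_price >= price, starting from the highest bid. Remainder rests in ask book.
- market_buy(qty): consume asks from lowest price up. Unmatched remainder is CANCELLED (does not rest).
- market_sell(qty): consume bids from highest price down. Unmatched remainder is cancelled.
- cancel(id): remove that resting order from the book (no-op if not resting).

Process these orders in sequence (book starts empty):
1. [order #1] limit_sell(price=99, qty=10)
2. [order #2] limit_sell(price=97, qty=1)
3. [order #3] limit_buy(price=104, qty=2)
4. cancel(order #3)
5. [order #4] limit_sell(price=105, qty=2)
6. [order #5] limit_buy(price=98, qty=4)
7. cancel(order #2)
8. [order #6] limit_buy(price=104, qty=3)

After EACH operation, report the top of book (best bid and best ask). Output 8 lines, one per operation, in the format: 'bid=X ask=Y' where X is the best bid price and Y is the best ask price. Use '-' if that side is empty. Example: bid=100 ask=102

Answer: bid=- ask=99
bid=- ask=97
bid=- ask=99
bid=- ask=99
bid=- ask=99
bid=98 ask=99
bid=98 ask=99
bid=98 ask=99

Derivation:
After op 1 [order #1] limit_sell(price=99, qty=10): fills=none; bids=[-] asks=[#1:10@99]
After op 2 [order #2] limit_sell(price=97, qty=1): fills=none; bids=[-] asks=[#2:1@97 #1:10@99]
After op 3 [order #3] limit_buy(price=104, qty=2): fills=#3x#2:1@97 #3x#1:1@99; bids=[-] asks=[#1:9@99]
After op 4 cancel(order #3): fills=none; bids=[-] asks=[#1:9@99]
After op 5 [order #4] limit_sell(price=105, qty=2): fills=none; bids=[-] asks=[#1:9@99 #4:2@105]
After op 6 [order #5] limit_buy(price=98, qty=4): fills=none; bids=[#5:4@98] asks=[#1:9@99 #4:2@105]
After op 7 cancel(order #2): fills=none; bids=[#5:4@98] asks=[#1:9@99 #4:2@105]
After op 8 [order #6] limit_buy(price=104, qty=3): fills=#6x#1:3@99; bids=[#5:4@98] asks=[#1:6@99 #4:2@105]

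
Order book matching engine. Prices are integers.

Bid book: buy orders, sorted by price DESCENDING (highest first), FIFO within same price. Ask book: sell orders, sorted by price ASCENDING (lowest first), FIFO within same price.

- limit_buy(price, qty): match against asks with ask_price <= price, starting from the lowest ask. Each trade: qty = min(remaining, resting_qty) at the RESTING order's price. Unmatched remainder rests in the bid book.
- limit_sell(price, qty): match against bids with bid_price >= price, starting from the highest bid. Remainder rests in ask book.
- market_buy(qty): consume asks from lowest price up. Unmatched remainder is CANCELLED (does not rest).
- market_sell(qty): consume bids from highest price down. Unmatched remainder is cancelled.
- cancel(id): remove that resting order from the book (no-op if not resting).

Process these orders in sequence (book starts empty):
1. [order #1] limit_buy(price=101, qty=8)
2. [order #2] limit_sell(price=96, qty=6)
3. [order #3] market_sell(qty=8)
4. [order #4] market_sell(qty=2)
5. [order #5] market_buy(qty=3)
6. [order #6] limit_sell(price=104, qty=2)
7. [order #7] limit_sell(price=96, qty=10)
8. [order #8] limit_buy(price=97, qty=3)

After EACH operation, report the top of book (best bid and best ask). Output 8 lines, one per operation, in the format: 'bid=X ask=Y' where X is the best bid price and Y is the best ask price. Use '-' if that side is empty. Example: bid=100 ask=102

Answer: bid=101 ask=-
bid=101 ask=-
bid=- ask=-
bid=- ask=-
bid=- ask=-
bid=- ask=104
bid=- ask=96
bid=- ask=96

Derivation:
After op 1 [order #1] limit_buy(price=101, qty=8): fills=none; bids=[#1:8@101] asks=[-]
After op 2 [order #2] limit_sell(price=96, qty=6): fills=#1x#2:6@101; bids=[#1:2@101] asks=[-]
After op 3 [order #3] market_sell(qty=8): fills=#1x#3:2@101; bids=[-] asks=[-]
After op 4 [order #4] market_sell(qty=2): fills=none; bids=[-] asks=[-]
After op 5 [order #5] market_buy(qty=3): fills=none; bids=[-] asks=[-]
After op 6 [order #6] limit_sell(price=104, qty=2): fills=none; bids=[-] asks=[#6:2@104]
After op 7 [order #7] limit_sell(price=96, qty=10): fills=none; bids=[-] asks=[#7:10@96 #6:2@104]
After op 8 [order #8] limit_buy(price=97, qty=3): fills=#8x#7:3@96; bids=[-] asks=[#7:7@96 #6:2@104]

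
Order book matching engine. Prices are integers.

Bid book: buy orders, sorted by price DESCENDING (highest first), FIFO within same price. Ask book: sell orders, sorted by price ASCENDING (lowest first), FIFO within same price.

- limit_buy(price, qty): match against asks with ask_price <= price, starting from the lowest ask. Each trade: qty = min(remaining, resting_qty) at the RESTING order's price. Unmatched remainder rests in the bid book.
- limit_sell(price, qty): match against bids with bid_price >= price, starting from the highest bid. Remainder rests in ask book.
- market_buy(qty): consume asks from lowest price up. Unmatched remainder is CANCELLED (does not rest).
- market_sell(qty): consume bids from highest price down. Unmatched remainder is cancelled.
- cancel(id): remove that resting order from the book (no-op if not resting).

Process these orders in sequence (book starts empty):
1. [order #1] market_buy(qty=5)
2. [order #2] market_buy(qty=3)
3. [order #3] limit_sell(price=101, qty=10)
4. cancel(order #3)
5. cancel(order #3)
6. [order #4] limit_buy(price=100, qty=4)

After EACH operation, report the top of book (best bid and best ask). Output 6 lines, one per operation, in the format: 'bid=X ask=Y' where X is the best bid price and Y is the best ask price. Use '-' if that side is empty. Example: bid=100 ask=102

Answer: bid=- ask=-
bid=- ask=-
bid=- ask=101
bid=- ask=-
bid=- ask=-
bid=100 ask=-

Derivation:
After op 1 [order #1] market_buy(qty=5): fills=none; bids=[-] asks=[-]
After op 2 [order #2] market_buy(qty=3): fills=none; bids=[-] asks=[-]
After op 3 [order #3] limit_sell(price=101, qty=10): fills=none; bids=[-] asks=[#3:10@101]
After op 4 cancel(order #3): fills=none; bids=[-] asks=[-]
After op 5 cancel(order #3): fills=none; bids=[-] asks=[-]
After op 6 [order #4] limit_buy(price=100, qty=4): fills=none; bids=[#4:4@100] asks=[-]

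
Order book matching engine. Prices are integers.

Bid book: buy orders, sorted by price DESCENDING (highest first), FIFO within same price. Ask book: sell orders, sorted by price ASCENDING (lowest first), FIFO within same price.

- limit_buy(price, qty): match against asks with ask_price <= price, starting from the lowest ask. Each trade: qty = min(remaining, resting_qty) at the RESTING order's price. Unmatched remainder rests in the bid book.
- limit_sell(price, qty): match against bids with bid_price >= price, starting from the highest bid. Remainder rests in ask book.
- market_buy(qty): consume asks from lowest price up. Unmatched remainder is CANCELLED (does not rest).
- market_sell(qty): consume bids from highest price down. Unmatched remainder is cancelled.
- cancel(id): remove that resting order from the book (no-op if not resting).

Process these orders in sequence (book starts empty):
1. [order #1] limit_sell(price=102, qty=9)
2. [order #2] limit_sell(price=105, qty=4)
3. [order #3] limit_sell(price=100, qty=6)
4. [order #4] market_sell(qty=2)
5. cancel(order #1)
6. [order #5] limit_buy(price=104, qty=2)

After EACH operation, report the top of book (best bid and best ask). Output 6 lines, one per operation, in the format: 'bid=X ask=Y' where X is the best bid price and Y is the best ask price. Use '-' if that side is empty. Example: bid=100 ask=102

Answer: bid=- ask=102
bid=- ask=102
bid=- ask=100
bid=- ask=100
bid=- ask=100
bid=- ask=100

Derivation:
After op 1 [order #1] limit_sell(price=102, qty=9): fills=none; bids=[-] asks=[#1:9@102]
After op 2 [order #2] limit_sell(price=105, qty=4): fills=none; bids=[-] asks=[#1:9@102 #2:4@105]
After op 3 [order #3] limit_sell(price=100, qty=6): fills=none; bids=[-] asks=[#3:6@100 #1:9@102 #2:4@105]
After op 4 [order #4] market_sell(qty=2): fills=none; bids=[-] asks=[#3:6@100 #1:9@102 #2:4@105]
After op 5 cancel(order #1): fills=none; bids=[-] asks=[#3:6@100 #2:4@105]
After op 6 [order #5] limit_buy(price=104, qty=2): fills=#5x#3:2@100; bids=[-] asks=[#3:4@100 #2:4@105]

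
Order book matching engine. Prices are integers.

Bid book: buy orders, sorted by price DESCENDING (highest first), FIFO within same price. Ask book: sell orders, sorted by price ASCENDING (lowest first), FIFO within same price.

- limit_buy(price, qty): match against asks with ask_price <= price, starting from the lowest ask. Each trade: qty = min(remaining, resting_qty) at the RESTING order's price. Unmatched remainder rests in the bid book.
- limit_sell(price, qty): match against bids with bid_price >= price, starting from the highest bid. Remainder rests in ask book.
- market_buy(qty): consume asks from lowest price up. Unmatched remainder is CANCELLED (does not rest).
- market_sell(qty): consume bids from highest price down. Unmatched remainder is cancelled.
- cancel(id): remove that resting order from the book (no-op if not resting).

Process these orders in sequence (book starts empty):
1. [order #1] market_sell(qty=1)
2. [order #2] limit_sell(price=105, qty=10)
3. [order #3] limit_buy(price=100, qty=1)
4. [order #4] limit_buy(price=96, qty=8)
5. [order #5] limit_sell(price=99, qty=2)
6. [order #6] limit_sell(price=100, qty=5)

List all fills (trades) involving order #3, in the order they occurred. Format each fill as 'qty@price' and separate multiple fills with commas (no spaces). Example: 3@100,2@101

After op 1 [order #1] market_sell(qty=1): fills=none; bids=[-] asks=[-]
After op 2 [order #2] limit_sell(price=105, qty=10): fills=none; bids=[-] asks=[#2:10@105]
After op 3 [order #3] limit_buy(price=100, qty=1): fills=none; bids=[#3:1@100] asks=[#2:10@105]
After op 4 [order #4] limit_buy(price=96, qty=8): fills=none; bids=[#3:1@100 #4:8@96] asks=[#2:10@105]
After op 5 [order #5] limit_sell(price=99, qty=2): fills=#3x#5:1@100; bids=[#4:8@96] asks=[#5:1@99 #2:10@105]
After op 6 [order #6] limit_sell(price=100, qty=5): fills=none; bids=[#4:8@96] asks=[#5:1@99 #6:5@100 #2:10@105]

Answer: 1@100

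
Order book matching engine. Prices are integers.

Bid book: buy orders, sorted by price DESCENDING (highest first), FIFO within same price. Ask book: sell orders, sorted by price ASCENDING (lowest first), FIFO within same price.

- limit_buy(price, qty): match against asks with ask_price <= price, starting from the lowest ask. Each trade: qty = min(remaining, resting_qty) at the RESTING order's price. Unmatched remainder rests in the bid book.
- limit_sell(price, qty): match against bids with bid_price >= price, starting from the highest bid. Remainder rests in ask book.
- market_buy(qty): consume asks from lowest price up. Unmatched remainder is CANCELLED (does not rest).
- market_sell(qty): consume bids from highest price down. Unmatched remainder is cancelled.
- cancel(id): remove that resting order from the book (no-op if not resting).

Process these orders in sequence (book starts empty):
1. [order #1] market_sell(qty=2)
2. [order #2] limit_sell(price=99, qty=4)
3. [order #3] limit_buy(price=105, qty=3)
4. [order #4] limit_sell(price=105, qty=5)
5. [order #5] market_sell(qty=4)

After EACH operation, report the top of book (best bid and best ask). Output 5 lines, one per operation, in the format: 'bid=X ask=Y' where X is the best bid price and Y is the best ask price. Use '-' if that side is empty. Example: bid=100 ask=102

Answer: bid=- ask=-
bid=- ask=99
bid=- ask=99
bid=- ask=99
bid=- ask=99

Derivation:
After op 1 [order #1] market_sell(qty=2): fills=none; bids=[-] asks=[-]
After op 2 [order #2] limit_sell(price=99, qty=4): fills=none; bids=[-] asks=[#2:4@99]
After op 3 [order #3] limit_buy(price=105, qty=3): fills=#3x#2:3@99; bids=[-] asks=[#2:1@99]
After op 4 [order #4] limit_sell(price=105, qty=5): fills=none; bids=[-] asks=[#2:1@99 #4:5@105]
After op 5 [order #5] market_sell(qty=4): fills=none; bids=[-] asks=[#2:1@99 #4:5@105]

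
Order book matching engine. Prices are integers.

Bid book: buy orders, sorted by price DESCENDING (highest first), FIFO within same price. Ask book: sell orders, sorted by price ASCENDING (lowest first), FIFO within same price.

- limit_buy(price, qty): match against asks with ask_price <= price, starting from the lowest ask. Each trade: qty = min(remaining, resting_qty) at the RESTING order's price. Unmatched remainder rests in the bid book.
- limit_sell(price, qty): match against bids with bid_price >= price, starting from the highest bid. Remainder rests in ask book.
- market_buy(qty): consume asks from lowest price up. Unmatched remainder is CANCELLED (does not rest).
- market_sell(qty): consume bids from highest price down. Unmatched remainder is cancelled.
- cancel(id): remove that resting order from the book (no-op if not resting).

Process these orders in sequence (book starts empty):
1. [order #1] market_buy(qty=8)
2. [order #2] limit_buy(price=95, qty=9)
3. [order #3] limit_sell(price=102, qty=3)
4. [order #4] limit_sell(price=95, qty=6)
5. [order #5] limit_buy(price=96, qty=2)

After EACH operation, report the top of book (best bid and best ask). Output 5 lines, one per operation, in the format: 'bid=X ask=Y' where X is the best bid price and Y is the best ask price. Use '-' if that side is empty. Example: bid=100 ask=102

Answer: bid=- ask=-
bid=95 ask=-
bid=95 ask=102
bid=95 ask=102
bid=96 ask=102

Derivation:
After op 1 [order #1] market_buy(qty=8): fills=none; bids=[-] asks=[-]
After op 2 [order #2] limit_buy(price=95, qty=9): fills=none; bids=[#2:9@95] asks=[-]
After op 3 [order #3] limit_sell(price=102, qty=3): fills=none; bids=[#2:9@95] asks=[#3:3@102]
After op 4 [order #4] limit_sell(price=95, qty=6): fills=#2x#4:6@95; bids=[#2:3@95] asks=[#3:3@102]
After op 5 [order #5] limit_buy(price=96, qty=2): fills=none; bids=[#5:2@96 #2:3@95] asks=[#3:3@102]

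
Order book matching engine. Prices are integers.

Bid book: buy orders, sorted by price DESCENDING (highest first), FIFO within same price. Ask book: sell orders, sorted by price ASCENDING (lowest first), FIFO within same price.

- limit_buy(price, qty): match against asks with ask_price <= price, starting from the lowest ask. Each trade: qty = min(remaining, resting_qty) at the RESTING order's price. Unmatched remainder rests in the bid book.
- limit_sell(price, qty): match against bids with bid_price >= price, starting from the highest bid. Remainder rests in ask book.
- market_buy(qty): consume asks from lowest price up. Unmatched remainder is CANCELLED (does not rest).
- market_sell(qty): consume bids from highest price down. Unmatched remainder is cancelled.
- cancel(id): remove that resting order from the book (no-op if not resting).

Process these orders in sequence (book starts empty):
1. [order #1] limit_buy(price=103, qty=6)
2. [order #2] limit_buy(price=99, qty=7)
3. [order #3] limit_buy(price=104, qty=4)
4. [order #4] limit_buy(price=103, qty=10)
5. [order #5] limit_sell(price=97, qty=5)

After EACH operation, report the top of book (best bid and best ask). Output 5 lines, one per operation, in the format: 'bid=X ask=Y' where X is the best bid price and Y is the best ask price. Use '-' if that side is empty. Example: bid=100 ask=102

Answer: bid=103 ask=-
bid=103 ask=-
bid=104 ask=-
bid=104 ask=-
bid=103 ask=-

Derivation:
After op 1 [order #1] limit_buy(price=103, qty=6): fills=none; bids=[#1:6@103] asks=[-]
After op 2 [order #2] limit_buy(price=99, qty=7): fills=none; bids=[#1:6@103 #2:7@99] asks=[-]
After op 3 [order #3] limit_buy(price=104, qty=4): fills=none; bids=[#3:4@104 #1:6@103 #2:7@99] asks=[-]
After op 4 [order #4] limit_buy(price=103, qty=10): fills=none; bids=[#3:4@104 #1:6@103 #4:10@103 #2:7@99] asks=[-]
After op 5 [order #5] limit_sell(price=97, qty=5): fills=#3x#5:4@104 #1x#5:1@103; bids=[#1:5@103 #4:10@103 #2:7@99] asks=[-]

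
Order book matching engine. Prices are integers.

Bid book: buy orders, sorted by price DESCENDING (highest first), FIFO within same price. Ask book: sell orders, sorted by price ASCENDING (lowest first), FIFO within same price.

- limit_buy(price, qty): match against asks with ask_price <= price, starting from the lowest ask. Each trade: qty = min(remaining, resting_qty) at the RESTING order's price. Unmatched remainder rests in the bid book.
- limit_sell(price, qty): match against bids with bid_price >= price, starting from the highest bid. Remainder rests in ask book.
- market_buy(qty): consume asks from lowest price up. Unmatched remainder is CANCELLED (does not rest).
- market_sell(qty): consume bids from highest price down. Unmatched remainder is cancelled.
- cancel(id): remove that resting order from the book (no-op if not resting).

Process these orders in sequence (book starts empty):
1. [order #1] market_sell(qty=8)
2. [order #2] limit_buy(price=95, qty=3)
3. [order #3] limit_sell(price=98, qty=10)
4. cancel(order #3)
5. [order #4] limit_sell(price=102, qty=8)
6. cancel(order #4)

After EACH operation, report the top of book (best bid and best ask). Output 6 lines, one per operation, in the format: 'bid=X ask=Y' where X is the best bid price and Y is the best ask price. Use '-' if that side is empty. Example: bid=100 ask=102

After op 1 [order #1] market_sell(qty=8): fills=none; bids=[-] asks=[-]
After op 2 [order #2] limit_buy(price=95, qty=3): fills=none; bids=[#2:3@95] asks=[-]
After op 3 [order #3] limit_sell(price=98, qty=10): fills=none; bids=[#2:3@95] asks=[#3:10@98]
After op 4 cancel(order #3): fills=none; bids=[#2:3@95] asks=[-]
After op 5 [order #4] limit_sell(price=102, qty=8): fills=none; bids=[#2:3@95] asks=[#4:8@102]
After op 6 cancel(order #4): fills=none; bids=[#2:3@95] asks=[-]

Answer: bid=- ask=-
bid=95 ask=-
bid=95 ask=98
bid=95 ask=-
bid=95 ask=102
bid=95 ask=-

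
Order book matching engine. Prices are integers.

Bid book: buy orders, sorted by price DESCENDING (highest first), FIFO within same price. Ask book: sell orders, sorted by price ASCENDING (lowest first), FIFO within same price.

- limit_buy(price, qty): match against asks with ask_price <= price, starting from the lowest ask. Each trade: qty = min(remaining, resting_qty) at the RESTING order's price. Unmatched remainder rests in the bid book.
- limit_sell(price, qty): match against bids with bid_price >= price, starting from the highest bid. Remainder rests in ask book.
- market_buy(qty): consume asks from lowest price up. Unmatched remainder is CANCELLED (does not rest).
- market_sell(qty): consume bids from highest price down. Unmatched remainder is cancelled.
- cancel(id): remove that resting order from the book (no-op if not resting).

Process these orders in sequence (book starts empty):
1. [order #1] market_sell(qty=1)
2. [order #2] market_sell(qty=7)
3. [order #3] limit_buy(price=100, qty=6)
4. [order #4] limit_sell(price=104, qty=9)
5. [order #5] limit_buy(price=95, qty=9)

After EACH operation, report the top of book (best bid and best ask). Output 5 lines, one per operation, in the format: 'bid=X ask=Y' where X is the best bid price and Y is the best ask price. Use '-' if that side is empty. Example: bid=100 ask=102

Answer: bid=- ask=-
bid=- ask=-
bid=100 ask=-
bid=100 ask=104
bid=100 ask=104

Derivation:
After op 1 [order #1] market_sell(qty=1): fills=none; bids=[-] asks=[-]
After op 2 [order #2] market_sell(qty=7): fills=none; bids=[-] asks=[-]
After op 3 [order #3] limit_buy(price=100, qty=6): fills=none; bids=[#3:6@100] asks=[-]
After op 4 [order #4] limit_sell(price=104, qty=9): fills=none; bids=[#3:6@100] asks=[#4:9@104]
After op 5 [order #5] limit_buy(price=95, qty=9): fills=none; bids=[#3:6@100 #5:9@95] asks=[#4:9@104]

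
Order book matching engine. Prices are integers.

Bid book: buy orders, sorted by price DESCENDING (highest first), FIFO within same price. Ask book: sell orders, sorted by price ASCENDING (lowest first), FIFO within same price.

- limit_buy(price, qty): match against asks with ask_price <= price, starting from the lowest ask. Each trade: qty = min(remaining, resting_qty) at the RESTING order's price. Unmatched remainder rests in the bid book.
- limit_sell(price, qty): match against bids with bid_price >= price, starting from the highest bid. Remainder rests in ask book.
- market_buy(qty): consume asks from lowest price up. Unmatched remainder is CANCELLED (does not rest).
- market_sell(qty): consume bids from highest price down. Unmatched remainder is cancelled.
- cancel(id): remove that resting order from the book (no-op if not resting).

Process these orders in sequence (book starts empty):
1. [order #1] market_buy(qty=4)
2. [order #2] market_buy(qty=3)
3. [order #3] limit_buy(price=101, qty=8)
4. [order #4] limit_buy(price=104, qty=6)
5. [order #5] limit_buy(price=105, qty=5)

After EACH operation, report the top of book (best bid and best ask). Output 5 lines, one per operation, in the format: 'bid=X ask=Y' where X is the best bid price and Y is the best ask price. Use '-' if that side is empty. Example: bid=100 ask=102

Answer: bid=- ask=-
bid=- ask=-
bid=101 ask=-
bid=104 ask=-
bid=105 ask=-

Derivation:
After op 1 [order #1] market_buy(qty=4): fills=none; bids=[-] asks=[-]
After op 2 [order #2] market_buy(qty=3): fills=none; bids=[-] asks=[-]
After op 3 [order #3] limit_buy(price=101, qty=8): fills=none; bids=[#3:8@101] asks=[-]
After op 4 [order #4] limit_buy(price=104, qty=6): fills=none; bids=[#4:6@104 #3:8@101] asks=[-]
After op 5 [order #5] limit_buy(price=105, qty=5): fills=none; bids=[#5:5@105 #4:6@104 #3:8@101] asks=[-]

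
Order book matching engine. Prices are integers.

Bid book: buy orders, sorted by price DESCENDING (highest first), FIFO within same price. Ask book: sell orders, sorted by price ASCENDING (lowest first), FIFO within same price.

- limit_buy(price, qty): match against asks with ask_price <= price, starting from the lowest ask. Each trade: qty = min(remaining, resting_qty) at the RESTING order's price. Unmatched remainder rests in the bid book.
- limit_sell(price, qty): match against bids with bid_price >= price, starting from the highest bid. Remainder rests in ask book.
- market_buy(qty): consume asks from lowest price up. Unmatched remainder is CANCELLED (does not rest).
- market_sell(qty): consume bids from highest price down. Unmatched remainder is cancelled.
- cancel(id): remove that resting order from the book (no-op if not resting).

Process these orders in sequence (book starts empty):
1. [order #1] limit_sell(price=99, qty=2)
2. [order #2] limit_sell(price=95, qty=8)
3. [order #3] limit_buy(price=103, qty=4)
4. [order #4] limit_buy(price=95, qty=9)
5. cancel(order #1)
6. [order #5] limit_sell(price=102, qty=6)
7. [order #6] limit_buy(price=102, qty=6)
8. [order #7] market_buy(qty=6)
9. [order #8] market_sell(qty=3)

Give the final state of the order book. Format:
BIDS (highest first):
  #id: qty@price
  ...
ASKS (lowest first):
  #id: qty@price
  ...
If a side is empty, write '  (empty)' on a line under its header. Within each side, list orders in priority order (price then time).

Answer: BIDS (highest first):
  #4: 2@95
ASKS (lowest first):
  (empty)

Derivation:
After op 1 [order #1] limit_sell(price=99, qty=2): fills=none; bids=[-] asks=[#1:2@99]
After op 2 [order #2] limit_sell(price=95, qty=8): fills=none; bids=[-] asks=[#2:8@95 #1:2@99]
After op 3 [order #3] limit_buy(price=103, qty=4): fills=#3x#2:4@95; bids=[-] asks=[#2:4@95 #1:2@99]
After op 4 [order #4] limit_buy(price=95, qty=9): fills=#4x#2:4@95; bids=[#4:5@95] asks=[#1:2@99]
After op 5 cancel(order #1): fills=none; bids=[#4:5@95] asks=[-]
After op 6 [order #5] limit_sell(price=102, qty=6): fills=none; bids=[#4:5@95] asks=[#5:6@102]
After op 7 [order #6] limit_buy(price=102, qty=6): fills=#6x#5:6@102; bids=[#4:5@95] asks=[-]
After op 8 [order #7] market_buy(qty=6): fills=none; bids=[#4:5@95] asks=[-]
After op 9 [order #8] market_sell(qty=3): fills=#4x#8:3@95; bids=[#4:2@95] asks=[-]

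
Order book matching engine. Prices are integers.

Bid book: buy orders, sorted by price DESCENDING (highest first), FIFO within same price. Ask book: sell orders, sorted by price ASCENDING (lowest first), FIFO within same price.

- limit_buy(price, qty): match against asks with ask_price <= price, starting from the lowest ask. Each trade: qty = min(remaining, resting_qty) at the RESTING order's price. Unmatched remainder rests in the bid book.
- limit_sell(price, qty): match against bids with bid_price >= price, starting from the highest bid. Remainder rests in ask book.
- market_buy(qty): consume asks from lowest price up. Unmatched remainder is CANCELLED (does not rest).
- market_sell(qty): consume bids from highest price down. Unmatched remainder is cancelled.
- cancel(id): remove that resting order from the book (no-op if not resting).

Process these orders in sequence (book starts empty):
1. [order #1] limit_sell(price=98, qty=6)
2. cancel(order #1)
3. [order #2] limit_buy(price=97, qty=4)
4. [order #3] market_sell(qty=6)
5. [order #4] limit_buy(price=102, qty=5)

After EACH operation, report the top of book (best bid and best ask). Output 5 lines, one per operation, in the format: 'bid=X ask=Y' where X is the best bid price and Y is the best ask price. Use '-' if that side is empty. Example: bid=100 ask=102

After op 1 [order #1] limit_sell(price=98, qty=6): fills=none; bids=[-] asks=[#1:6@98]
After op 2 cancel(order #1): fills=none; bids=[-] asks=[-]
After op 3 [order #2] limit_buy(price=97, qty=4): fills=none; bids=[#2:4@97] asks=[-]
After op 4 [order #3] market_sell(qty=6): fills=#2x#3:4@97; bids=[-] asks=[-]
After op 5 [order #4] limit_buy(price=102, qty=5): fills=none; bids=[#4:5@102] asks=[-]

Answer: bid=- ask=98
bid=- ask=-
bid=97 ask=-
bid=- ask=-
bid=102 ask=-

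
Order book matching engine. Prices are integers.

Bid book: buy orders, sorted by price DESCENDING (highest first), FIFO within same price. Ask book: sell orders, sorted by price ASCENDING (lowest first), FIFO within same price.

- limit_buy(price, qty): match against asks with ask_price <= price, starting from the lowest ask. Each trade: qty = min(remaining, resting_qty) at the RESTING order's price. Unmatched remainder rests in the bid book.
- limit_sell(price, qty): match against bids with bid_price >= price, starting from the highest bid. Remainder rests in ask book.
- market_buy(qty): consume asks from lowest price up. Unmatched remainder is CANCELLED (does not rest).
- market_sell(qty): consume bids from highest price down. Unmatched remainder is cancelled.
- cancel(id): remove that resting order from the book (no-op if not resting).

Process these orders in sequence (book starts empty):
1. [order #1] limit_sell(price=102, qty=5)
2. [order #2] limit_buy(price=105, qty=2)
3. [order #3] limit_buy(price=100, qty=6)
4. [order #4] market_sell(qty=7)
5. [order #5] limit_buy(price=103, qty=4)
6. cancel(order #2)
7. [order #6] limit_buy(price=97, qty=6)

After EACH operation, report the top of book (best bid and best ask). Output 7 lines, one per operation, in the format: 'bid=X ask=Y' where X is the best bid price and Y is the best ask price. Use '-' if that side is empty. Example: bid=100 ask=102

Answer: bid=- ask=102
bid=- ask=102
bid=100 ask=102
bid=- ask=102
bid=103 ask=-
bid=103 ask=-
bid=103 ask=-

Derivation:
After op 1 [order #1] limit_sell(price=102, qty=5): fills=none; bids=[-] asks=[#1:5@102]
After op 2 [order #2] limit_buy(price=105, qty=2): fills=#2x#1:2@102; bids=[-] asks=[#1:3@102]
After op 3 [order #3] limit_buy(price=100, qty=6): fills=none; bids=[#3:6@100] asks=[#1:3@102]
After op 4 [order #4] market_sell(qty=7): fills=#3x#4:6@100; bids=[-] asks=[#1:3@102]
After op 5 [order #5] limit_buy(price=103, qty=4): fills=#5x#1:3@102; bids=[#5:1@103] asks=[-]
After op 6 cancel(order #2): fills=none; bids=[#5:1@103] asks=[-]
After op 7 [order #6] limit_buy(price=97, qty=6): fills=none; bids=[#5:1@103 #6:6@97] asks=[-]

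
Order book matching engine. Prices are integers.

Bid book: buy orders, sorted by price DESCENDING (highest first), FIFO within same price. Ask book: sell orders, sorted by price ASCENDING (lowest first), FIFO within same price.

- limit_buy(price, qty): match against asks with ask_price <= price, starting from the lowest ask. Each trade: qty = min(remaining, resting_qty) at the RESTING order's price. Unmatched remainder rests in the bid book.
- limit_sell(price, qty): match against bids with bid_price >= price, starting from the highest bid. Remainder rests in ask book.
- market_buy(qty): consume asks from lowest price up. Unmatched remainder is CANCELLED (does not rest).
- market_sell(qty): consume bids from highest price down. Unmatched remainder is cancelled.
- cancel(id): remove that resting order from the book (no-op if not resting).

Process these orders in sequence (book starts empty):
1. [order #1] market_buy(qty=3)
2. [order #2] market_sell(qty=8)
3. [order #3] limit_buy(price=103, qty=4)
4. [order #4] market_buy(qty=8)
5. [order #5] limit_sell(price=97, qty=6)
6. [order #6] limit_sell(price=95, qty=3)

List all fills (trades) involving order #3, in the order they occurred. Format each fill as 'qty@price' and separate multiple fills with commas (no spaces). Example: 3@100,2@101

After op 1 [order #1] market_buy(qty=3): fills=none; bids=[-] asks=[-]
After op 2 [order #2] market_sell(qty=8): fills=none; bids=[-] asks=[-]
After op 3 [order #3] limit_buy(price=103, qty=4): fills=none; bids=[#3:4@103] asks=[-]
After op 4 [order #4] market_buy(qty=8): fills=none; bids=[#3:4@103] asks=[-]
After op 5 [order #5] limit_sell(price=97, qty=6): fills=#3x#5:4@103; bids=[-] asks=[#5:2@97]
After op 6 [order #6] limit_sell(price=95, qty=3): fills=none; bids=[-] asks=[#6:3@95 #5:2@97]

Answer: 4@103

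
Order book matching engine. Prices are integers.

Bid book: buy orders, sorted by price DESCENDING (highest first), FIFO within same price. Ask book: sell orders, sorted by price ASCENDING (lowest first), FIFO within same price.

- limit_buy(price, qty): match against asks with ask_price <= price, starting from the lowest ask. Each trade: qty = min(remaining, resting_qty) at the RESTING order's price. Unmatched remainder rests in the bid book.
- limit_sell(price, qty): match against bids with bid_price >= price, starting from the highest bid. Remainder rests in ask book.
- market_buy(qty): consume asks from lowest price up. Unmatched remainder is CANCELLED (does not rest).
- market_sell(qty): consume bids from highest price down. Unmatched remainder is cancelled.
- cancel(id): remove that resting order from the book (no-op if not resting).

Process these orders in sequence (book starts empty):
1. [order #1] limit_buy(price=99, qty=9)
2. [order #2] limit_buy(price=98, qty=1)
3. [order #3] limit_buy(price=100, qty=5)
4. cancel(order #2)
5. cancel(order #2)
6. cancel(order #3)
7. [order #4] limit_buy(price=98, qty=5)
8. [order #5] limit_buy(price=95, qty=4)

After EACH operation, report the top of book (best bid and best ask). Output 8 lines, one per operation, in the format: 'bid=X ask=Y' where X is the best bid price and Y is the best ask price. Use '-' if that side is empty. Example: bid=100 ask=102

After op 1 [order #1] limit_buy(price=99, qty=9): fills=none; bids=[#1:9@99] asks=[-]
After op 2 [order #2] limit_buy(price=98, qty=1): fills=none; bids=[#1:9@99 #2:1@98] asks=[-]
After op 3 [order #3] limit_buy(price=100, qty=5): fills=none; bids=[#3:5@100 #1:9@99 #2:1@98] asks=[-]
After op 4 cancel(order #2): fills=none; bids=[#3:5@100 #1:9@99] asks=[-]
After op 5 cancel(order #2): fills=none; bids=[#3:5@100 #1:9@99] asks=[-]
After op 6 cancel(order #3): fills=none; bids=[#1:9@99] asks=[-]
After op 7 [order #4] limit_buy(price=98, qty=5): fills=none; bids=[#1:9@99 #4:5@98] asks=[-]
After op 8 [order #5] limit_buy(price=95, qty=4): fills=none; bids=[#1:9@99 #4:5@98 #5:4@95] asks=[-]

Answer: bid=99 ask=-
bid=99 ask=-
bid=100 ask=-
bid=100 ask=-
bid=100 ask=-
bid=99 ask=-
bid=99 ask=-
bid=99 ask=-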